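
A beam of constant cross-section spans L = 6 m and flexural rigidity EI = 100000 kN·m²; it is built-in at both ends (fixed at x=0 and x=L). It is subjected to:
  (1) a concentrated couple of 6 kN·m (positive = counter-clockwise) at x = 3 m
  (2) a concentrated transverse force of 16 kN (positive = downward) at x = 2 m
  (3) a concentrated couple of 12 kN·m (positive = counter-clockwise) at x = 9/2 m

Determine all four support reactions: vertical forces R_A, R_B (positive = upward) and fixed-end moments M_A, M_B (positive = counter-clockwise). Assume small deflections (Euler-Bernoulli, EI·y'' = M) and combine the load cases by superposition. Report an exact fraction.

R_A = 1685/108 kN, M_A = 701/36 kN·m, R_B = 43/108 kN, M_B = -283/36 kN·m

Load 1 — applied couple M₀=6 kN·m at a=3 m (b=L-a=3):
  R_A = 6M₀ab/L³ = 6·6·3·3/6³ = 3/2 kN
  M_A = M₀b(2a-b)/L² = 6·3·(2·3-3)/6² = 3/2 kN·m
  R_B = -6M₀ab/L³ = -6·6·3·3/6³ = -3/2 kN
  M_B = M₀a(2b-a)/L² = 6·3·(2·3-3)/6² = 3/2 kN·m
Load 2 — point force P=16 kN at a=2 m (b=L-a=4):
  R_A = Pb²(3a+b)/L³ = 16·4²·(3·2+4)/6³ = 320/27 kN
  M_A = Pab²/L² = 16·2·4²/6² = 128/9 kN·m
  R_B = Pa²(a+3b)/L³ = 16·2²·(2+3·4)/6³ = 112/27 kN
  M_B = -Pa²b/L² = -16·2²·4/6² = -64/9 kN·m
Load 3 — applied couple M₀=12 kN·m at a=9/2 m (b=L-a=3/2):
  R_A = 6M₀ab/L³ = 6·12·(9/2)·(3/2)/6³ = 9/4 kN
  M_A = M₀b(2a-b)/L² = 12·(3/2)·(2·(9/2)-(3/2))/6² = 15/4 kN·m
  R_B = -6M₀ab/L³ = -6·12·(9/2)·(3/2)/6³ = -9/4 kN
  M_B = M₀a(2b-a)/L² = 12·(9/2)·(2·(3/2)-(9/2))/6² = -9/4 kN·m
Superposition: R_A = 1685/108 kN, M_A = 701/36 kN·m, R_B = 43/108 kN, M_B = -283/36 kN·m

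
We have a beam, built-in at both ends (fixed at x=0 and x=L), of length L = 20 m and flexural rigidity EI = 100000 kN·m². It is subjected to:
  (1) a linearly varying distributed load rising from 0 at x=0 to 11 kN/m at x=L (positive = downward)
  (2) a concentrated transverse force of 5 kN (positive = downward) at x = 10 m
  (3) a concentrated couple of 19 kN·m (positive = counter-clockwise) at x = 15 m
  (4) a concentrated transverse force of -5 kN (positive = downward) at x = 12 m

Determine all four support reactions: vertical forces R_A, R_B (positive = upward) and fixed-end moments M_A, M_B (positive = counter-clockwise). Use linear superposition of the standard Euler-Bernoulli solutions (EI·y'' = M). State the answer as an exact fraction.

R_A = 27847/800 kN, M_A = 37321/240 kN·m, R_B = 60153/800 kN, M_B = -17733/80 kN·m

Load 1 — triangular load w₀=11 kN/m (0→w₀ over full span):
  R_A = 3w₀L/20 = 3·11·20/20 = 33 kN
  M_A = w₀L²/30 = 11·20²/30 = 440/3 kN·m
  R_B = 7w₀L/20 = 7·11·20/20 = 77 kN
  M_B = -w₀L²/20 = -11·20²/20 = -220 kN·m
Load 2 — point force P=5 kN at a=10 m (b=L-a=10):
  R_A = Pb²(3a+b)/L³ = 5·10²·(3·10+10)/20³ = 5/2 kN
  M_A = Pab²/L² = 5·10·10²/20² = 25/2 kN·m
  R_B = Pa²(a+3b)/L³ = 5·10²·(10+3·10)/20³ = 5/2 kN
  M_B = -Pa²b/L² = -5·10²·10/20² = -25/2 kN·m
Load 3 — applied couple M₀=19 kN·m at a=15 m (b=L-a=5):
  R_A = 6M₀ab/L³ = 6·19·15·5/20³ = 171/160 kN
  M_A = M₀b(2a-b)/L² = 19·5·(2·15-5)/20² = 95/16 kN·m
  R_B = -6M₀ab/L³ = -6·19·15·5/20³ = -171/160 kN
  M_B = M₀a(2b-a)/L² = 19·15·(2·5-15)/20² = -57/16 kN·m
Load 4 — point force P=-5 kN at a=12 m (b=L-a=8):
  R_A = Pb²(3a+b)/L³ = (-5)·8²·(3·12+8)/20³ = -44/25 kN
  M_A = Pab²/L² = (-5)·12·8²/20² = -48/5 kN·m
  R_B = Pa²(a+3b)/L³ = (-5)·12²·(12+3·8)/20³ = -81/25 kN
  M_B = -Pa²b/L² = -(-5)·12²·8/20² = 72/5 kN·m
Superposition: R_A = 27847/800 kN, M_A = 37321/240 kN·m, R_B = 60153/800 kN, M_B = -17733/80 kN·m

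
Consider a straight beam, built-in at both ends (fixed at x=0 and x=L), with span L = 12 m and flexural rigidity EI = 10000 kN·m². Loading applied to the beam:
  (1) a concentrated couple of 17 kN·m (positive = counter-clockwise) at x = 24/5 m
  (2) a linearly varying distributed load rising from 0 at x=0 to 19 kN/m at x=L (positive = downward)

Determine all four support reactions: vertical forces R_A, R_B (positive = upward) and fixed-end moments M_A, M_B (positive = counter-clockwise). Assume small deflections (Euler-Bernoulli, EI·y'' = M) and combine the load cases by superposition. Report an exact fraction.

Load 1 — applied couple M₀=17 kN·m at a=24/5 m (b=L-a=36/5):
  R_A = 6M₀ab/L³ = 6·17·(24/5)·(36/5)/12³ = 51/25 kN
  M_A = M₀b(2a-b)/L² = 17·(36/5)·(2·(24/5)-(36/5))/12² = 51/25 kN·m
  R_B = -6M₀ab/L³ = -6·17·(24/5)·(36/5)/12³ = -51/25 kN
  M_B = M₀a(2b-a)/L² = 17·(24/5)·(2·(36/5)-(24/5))/12² = 136/25 kN·m
Load 2 — triangular load w₀=19 kN/m (0→w₀ over full span):
  R_A = 3w₀L/20 = 3·19·12/20 = 171/5 kN
  M_A = w₀L²/30 = 19·12²/30 = 456/5 kN·m
  R_B = 7w₀L/20 = 7·19·12/20 = 399/5 kN
  M_B = -w₀L²/20 = -19·12²/20 = -684/5 kN·m
Superposition: R_A = 906/25 kN, M_A = 2331/25 kN·m, R_B = 1944/25 kN, M_B = -3284/25 kN·m

R_A = 906/25 kN, M_A = 2331/25 kN·m, R_B = 1944/25 kN, M_B = -3284/25 kN·m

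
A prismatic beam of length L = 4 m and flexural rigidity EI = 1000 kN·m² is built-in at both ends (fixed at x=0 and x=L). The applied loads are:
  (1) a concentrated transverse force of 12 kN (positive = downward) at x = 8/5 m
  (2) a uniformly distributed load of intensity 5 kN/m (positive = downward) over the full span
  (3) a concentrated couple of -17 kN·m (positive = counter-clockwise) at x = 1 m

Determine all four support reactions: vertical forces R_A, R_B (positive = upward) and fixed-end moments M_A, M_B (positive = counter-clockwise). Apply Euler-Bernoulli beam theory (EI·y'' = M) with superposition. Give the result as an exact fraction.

R_A = 51979/4000 kN, M_A = 100597/6000 kN·m, R_B = 76021/4000 kN, M_B = -99523/6000 kN·m

Load 1 — point force P=12 kN at a=8/5 m (b=L-a=12/5):
  R_A = Pb²(3a+b)/L³ = 12·(12/5)²·(3·(8/5)+(12/5))/4³ = 972/125 kN
  M_A = Pab²/L² = 12·(8/5)·(12/5)²/4² = 864/125 kN·m
  R_B = Pa²(a+3b)/L³ = 12·(8/5)²·((8/5)+3·(12/5))/4³ = 528/125 kN
  M_B = -Pa²b/L² = -12·(8/5)²·(12/5)/4² = -576/125 kN·m
Load 2 — uniform load w=5 kN/m over full span:
  R_A = wL/2 = 5·4/2 = 10 kN
  M_A = wL²/12 = 5·4²/12 = 20/3 kN·m
  R_B = wL/2 = 5·4/2 = 10 kN
  M_B = -wL²/12 = -5·4²/12 = -20/3 kN·m
Load 3 — applied couple M₀=-17 kN·m at a=1 m (b=L-a=3):
  R_A = 6M₀ab/L³ = 6·(-17)·1·3/4³ = -153/32 kN
  M_A = M₀b(2a-b)/L² = (-17)·3·(2·1-3)/4² = 51/16 kN·m
  R_B = -6M₀ab/L³ = -6·(-17)·1·3/4³ = 153/32 kN
  M_B = M₀a(2b-a)/L² = (-17)·1·(2·3-1)/4² = -85/16 kN·m
Superposition: R_A = 51979/4000 kN, M_A = 100597/6000 kN·m, R_B = 76021/4000 kN, M_B = -99523/6000 kN·m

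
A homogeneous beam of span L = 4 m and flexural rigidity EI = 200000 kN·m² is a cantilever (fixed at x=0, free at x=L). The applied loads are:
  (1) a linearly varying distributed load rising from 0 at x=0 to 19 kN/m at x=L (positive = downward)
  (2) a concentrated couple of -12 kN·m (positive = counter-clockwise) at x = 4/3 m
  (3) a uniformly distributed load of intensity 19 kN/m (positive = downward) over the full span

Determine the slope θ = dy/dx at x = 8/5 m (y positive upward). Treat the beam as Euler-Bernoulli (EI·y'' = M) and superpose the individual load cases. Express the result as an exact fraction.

θ(8/5) = -33947/23437500 rad

Load 1 — triangular load w₀=19 kN/m (0→w₀ over full span):
  θ_1 = (w₀Lx²/4-w₀L²x/3-w₀x⁴/(24L))/EI = (19·4·(8/5)²/4-19·4²·(8/5)/3-19·(8/5)⁴/(24·4))/200000 = -1121/1953125 rad
Load 2 — applied couple M₀=-12 kN·m at a=4/3 m (b=L-a=8/3):
  θ_2 = M₀a/EI  [x>a] = (-12)·(4/3)/200000 = -1/12500 rad
Load 3 — uniform load w=19 kN/m over full span:
  θ_3 = -wx(x²-3Lx+3L²)/(6EI) = -19·(8/5)·((8/5)²-3·4·(8/5)+3·4²)/(6·200000) = -931/1171875 rad
Superposition: θ = Σ θ_i = -33947/23437500 rad ≈ -0.001448 rad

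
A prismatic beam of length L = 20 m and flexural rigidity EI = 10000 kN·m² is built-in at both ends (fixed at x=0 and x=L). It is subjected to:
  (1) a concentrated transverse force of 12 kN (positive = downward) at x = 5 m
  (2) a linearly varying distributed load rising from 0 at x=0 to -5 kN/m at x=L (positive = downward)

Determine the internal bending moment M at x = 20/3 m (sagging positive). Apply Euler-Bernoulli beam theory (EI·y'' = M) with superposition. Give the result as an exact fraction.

M(20/3) = -2345/324 kN·m

Load 1 — point force P=12 kN at a=5 m (b=L-a=15):
  M_1 = Pa²(a+3b)(L-x)/L³ - Pa²b/L²  [x>a] = 12·5²·(5+3·15)·(20-(20/3))/20³ - 12·5²·15/20² = 55/4 kN·m
Load 2 — triangular load w₀=-5 kN/m (0→w₀ over full span):
  M_2 = 3w₀Lx/20 - w₀L²/30 - w₀x³/(6L) = 3·(-5)·20·(20/3)/20 - (-5)·20²/30 - (-5)·(20/3)³/(6·20) = -1700/81 kN·m
Superposition: M = Σ M_i = -2345/324 kN·m ≈ -7.237654 kN·m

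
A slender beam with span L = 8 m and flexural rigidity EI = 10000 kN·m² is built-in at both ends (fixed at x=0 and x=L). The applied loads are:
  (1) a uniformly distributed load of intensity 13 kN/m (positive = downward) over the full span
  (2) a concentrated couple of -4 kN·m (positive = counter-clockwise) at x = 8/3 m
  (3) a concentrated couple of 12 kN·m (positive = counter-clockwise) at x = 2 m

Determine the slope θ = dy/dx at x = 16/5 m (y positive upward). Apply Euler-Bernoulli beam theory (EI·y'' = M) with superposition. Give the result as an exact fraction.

Load 1 — uniform load w=13 kN/m over full span:
  θ_1 = -wx(L-x)(L-2x)/(12EI) = -13·(16/5)·(8-(16/5))·(8-2·(16/5))/(12·10000) = -208/78125 rad
Load 2 — applied couple M₀=-4 kN·m at a=8/3 m (b=L-a=16/3):
  θ_2 = (R_Ax²/2 - M_Ax - M₀(x-a))/EI  [x>a] with R_A=-2/3, M_A=0 = ((-2/3)·(16/5)²/2 - 0·(16/5) - (-4)·((16/5)-(8/3)))/10000 = -2/15625 rad
Load 3 — applied couple M₀=12 kN·m at a=2 m (b=L-a=6):
  θ_3 = (R_Ax²/2 - M_Ax - M₀(x-a))/EI  [x>a] with R_A=27/16, M_A=-9/4 = ((27/16)·(16/5)²/2 - (-9/4)·(16/5) - 12·((16/5)-2))/10000 = 9/62500 rad
Superposition: θ = Σ θ_i = -827/312500 rad ≈ -0.002646 rad

θ(16/5) = -827/312500 rad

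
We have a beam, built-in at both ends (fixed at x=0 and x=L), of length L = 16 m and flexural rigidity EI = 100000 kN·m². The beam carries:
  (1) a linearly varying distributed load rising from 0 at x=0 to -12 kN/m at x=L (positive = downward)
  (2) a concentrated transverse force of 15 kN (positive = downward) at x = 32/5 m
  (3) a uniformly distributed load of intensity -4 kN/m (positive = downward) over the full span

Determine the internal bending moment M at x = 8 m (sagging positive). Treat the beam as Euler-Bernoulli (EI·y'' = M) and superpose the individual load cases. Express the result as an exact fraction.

Load 1 — triangular load w₀=-12 kN/m (0→w₀ over full span):
  M_1 = 3w₀Lx/20 - w₀L²/30 - w₀x³/(6L) = 3·(-12)·16·8/20 - (-12)·16²/30 - (-12)·8³/(6·16) = -64 kN·m
Load 2 — point force P=15 kN at a=32/5 m (b=L-a=48/5):
  M_2 = Pa²(a+3b)(L-x)/L³ - Pa²b/L²  [x>a] = 15·(32/5)²·((32/5)+3·(48/5))·(16-8)/16³ - 15·(32/5)²·(48/5)/16² = 96/5 kN·m
Load 3 — uniform load w=-4 kN/m over full span:
  M_3 = wLx/2 - wL²/12 - wx²/2 = (-4)·16·8/2 - (-4)·16²/12 - (-4)·8²/2 = -128/3 kN·m
Superposition: M = Σ M_i = -1312/15 kN·m ≈ -87.466667 kN·m

M(8) = -1312/15 kN·m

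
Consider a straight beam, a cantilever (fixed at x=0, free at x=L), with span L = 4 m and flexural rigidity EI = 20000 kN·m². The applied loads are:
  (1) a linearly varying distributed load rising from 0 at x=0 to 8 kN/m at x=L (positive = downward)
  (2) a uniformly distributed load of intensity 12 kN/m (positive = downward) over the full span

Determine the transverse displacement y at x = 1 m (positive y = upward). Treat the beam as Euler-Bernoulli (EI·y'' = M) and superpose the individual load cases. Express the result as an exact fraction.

Load 1 — triangular load w₀=8 kN/m (0→w₀ over full span):
  y_1 = (w₀Lx³/12-w₀L²x²/6-w₀x⁵/(120L))/EI = (8·4·1³/12-8·4²·1²/6-8·1⁵/(120·4))/20000 = -1121/1200000 m
Load 2 — uniform load w=12 kN/m over full span:
  y_2 = -wx²(x²-4Lx+6L²)/(24EI) = -12·1²·(1²-4·4·1+6·4²)/(24·20000) = -81/40000 m
Superposition: y = Σ y_i = -3551/1200000 m ≈ -0.002959 m

y(1) = -3551/1200000 m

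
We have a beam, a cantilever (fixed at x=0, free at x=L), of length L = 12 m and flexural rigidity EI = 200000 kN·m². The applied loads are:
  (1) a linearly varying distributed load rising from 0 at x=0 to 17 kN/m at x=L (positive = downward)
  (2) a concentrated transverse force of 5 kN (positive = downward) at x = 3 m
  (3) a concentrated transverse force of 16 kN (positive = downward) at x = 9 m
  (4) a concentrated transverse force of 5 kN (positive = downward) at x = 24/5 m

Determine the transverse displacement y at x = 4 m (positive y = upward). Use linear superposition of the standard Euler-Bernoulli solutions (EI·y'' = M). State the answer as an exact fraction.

Load 1 — triangular load w₀=17 kN/m (0→w₀ over full span):
  y_1 = (w₀Lx³/12-w₀L²x²/6-w₀x⁵/(120L))/EI = (17·12·4³/12-17·12²·4²/6-17·4⁵/(120·12))/200000 = -7667/281250 m
Load 2 — point force P=5 kN at a=3 m (b=L-a=9):
  y_2 = -Pa²(3x-a)/(6EI)  [x>a] = -5·3²·(3·4-3)/(6·200000) = -27/80000 m
Load 3 — point force P=16 kN at a=9 m (b=L-a=3):
  y_3 = -Px²(3a-x)/(6EI)  [x≤a] = -16·4²·(3·9-4)/(6·200000) = -46/9375 m
Load 4 — point force P=5 kN at a=24/5 m (b=L-a=36/5):
  y_4 = -Px²(3a-x)/(6EI)  [x≤a] = -5·4²·(3·(24/5)-4)/(6·200000) = -13/18750 m
Superposition: y = Σ y_i = -597563/18000000 m ≈ -0.033198 m

y(4) = -597563/18000000 m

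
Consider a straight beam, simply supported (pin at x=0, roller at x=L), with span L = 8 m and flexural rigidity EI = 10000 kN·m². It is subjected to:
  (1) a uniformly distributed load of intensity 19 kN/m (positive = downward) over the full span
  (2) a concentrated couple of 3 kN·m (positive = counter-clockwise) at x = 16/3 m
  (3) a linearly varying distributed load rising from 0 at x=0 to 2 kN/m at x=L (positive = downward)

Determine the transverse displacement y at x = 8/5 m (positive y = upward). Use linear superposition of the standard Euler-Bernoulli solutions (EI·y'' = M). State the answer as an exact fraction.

y(8/5) = -1863014/29296875 m

Load 1 — uniform load w=19 kN/m over full span:
  y_1 = -wx(L³-2Lx²+x³)/(24EI) = -19·(8/5)·(8³-2·8·(8/5)²+(8/5)³)/(24·10000) = -70528/1171875 m
Load 2 — applied couple M₀=3 kN·m at a=16/3 m (b=L-a=8/3):
  y_2 = (M₀x³/(6L)+C₁x)/EI  [x≤a] with C₁=M₀(3b²-L²)/(6L)=-8/3 = (3·(8/5)³/(6·8)+(-8/3)·(8/5))/10000 = -94/234375 m
Load 3 — triangular load w₀=2 kN/m (0→w₀ over full span):
  y_3 = -w₀x(7L⁴-10L²x²+3x⁴)/(360LEI) = -2·(8/5)·(7·8⁴-10·8²·(8/5)²+3·(8/5)⁴)/(360·8·10000) = -88064/29296875 m
Superposition: y = Σ y_i = -1863014/29296875 m ≈ -0.063591 m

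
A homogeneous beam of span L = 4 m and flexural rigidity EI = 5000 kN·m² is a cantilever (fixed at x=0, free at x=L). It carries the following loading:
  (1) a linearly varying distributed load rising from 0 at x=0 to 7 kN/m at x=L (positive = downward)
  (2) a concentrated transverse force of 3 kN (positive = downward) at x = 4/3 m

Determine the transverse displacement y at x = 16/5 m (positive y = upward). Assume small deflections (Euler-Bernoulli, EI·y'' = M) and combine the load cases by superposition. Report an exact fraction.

Load 1 — triangular load w₀=7 kN/m (0→w₀ over full span):
  y_1 = (w₀Lx³/12-w₀L²x²/6-w₀x⁵/(120L))/EI = (7·4·(16/5)³/12-7·4²·(16/5)²/6-7·(16/5)⁵/(120·4))/5000 = -700672/29296875 m
Load 2 — point force P=3 kN at a=4/3 m (b=L-a=8/3):
  y_2 = -Pa²(3x-a)/(6EI)  [x>a] = -3·(4/3)²·(3·(16/5)-(4/3))/(6·5000) = -124/84375 m
Superposition: y = Σ y_i = -6693548/263671875 m ≈ -0.025386 m

y(16/5) = -6693548/263671875 m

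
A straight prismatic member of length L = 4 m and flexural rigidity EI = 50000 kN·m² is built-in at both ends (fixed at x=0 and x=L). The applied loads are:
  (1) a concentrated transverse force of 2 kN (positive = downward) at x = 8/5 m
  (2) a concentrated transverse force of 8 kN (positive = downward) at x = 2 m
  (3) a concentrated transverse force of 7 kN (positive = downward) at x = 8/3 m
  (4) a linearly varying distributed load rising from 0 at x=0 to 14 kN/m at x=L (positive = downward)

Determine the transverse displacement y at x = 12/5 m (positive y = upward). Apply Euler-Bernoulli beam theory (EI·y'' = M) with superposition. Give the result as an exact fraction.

Load 1 — point force P=2 kN at a=8/5 m (b=L-a=12/5):
  y_1 = -Pa²(L-x)²(3bL-(3b+a)(L-x))/(6L³EI)  [x>a] = -2·(8/5)²·(4-(12/5))²·(3·(12/5)·4-(3·(12/5)+(8/5))·(4-(12/5)))/(6·4³·50000) = -1472/146484375 m
Load 2 — point force P=8 kN at a=2 m (b=L-a=2):
  y_2 = -Pa²(L-x)²(3bL-(3b+a)(L-x))/(6L³EI)  [x>a] = -8·2²·(4-(12/5))²·(3·2·4-(3·2+2)·(4-(12/5)))/(6·4³·50000) = -56/1171875 m
Load 3 — point force P=7 kN at a=8/3 m (b=L-a=4/3):
  y_3 = -Pb²x²(3aL-(3a+b)x)/(6L³EI)  [x≤a] = -7·(4/3)²·(12/5)²·(3·(8/3)·4-(3·(8/3)+(4/3))·(12/5))/(6·4³·50000) = -14/390625 m
Load 4 — triangular load w₀=14 kN/m (0→w₀ over full span):
  y_4 = -w₀x²(L-x)²(x+2L)/(120LEI) = -14·(12/5)²·(4-(12/5))²·((12/5)+2·4)/(120·4·50000) = -4368/48828125 m
Superposition: y = Σ y_i = -8942/48828125 m ≈ -0.000183 m

y(12/5) = -8942/48828125 m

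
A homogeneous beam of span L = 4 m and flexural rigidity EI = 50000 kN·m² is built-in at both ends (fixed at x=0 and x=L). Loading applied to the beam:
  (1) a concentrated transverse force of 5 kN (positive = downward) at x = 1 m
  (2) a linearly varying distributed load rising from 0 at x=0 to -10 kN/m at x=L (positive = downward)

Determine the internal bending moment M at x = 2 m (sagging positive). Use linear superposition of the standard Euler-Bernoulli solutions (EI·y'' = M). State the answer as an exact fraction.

M(2) = -65/24 kN·m

Load 1 — point force P=5 kN at a=1 m (b=L-a=3):
  M_1 = Pa²(a+3b)(L-x)/L³ - Pa²b/L²  [x>a] = 5·1²·(1+3·3)·(4-2)/4³ - 5·1²·3/4² = 5/8 kN·m
Load 2 — triangular load w₀=-10 kN/m (0→w₀ over full span):
  M_2 = 3w₀Lx/20 - w₀L²/30 - w₀x³/(6L) = 3·(-10)·4·2/20 - (-10)·4²/30 - (-10)·2³/(6·4) = -10/3 kN·m
Superposition: M = Σ M_i = -65/24 kN·m ≈ -2.708333 kN·m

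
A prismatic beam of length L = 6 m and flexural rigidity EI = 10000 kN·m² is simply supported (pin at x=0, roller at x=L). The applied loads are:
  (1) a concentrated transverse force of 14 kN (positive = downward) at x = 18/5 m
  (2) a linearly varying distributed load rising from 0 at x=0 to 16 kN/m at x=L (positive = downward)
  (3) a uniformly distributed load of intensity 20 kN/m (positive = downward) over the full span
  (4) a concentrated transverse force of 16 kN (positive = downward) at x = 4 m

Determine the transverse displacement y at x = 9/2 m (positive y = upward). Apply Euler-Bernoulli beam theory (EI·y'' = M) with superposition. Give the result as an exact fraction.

Load 1 — point force P=14 kN at a=18/5 m (b=L-a=12/5):
  y_1 = -Pa(L-x)(2Lx-a²-x²)/(6LEI)  [x>a] = -14·(18/5)·(6-(9/2))·(2·6·(9/2)-(18/5)²-(9/2)²)/(6·6·10000) = -43659/10000000 m
Load 2 — triangular load w₀=16 kN/m (0→w₀ over full span):
  y_2 = -w₀x(7L⁴-10L²x²+3x⁴)/(360LEI) = -16·(9/2)·(7·6⁴-10·6²·(9/2)²+3·(9/2)⁴)/(360·6·10000) = -3213/320000 m
Load 3 — uniform load w=20 kN/m over full span:
  y_3 = -wx(L³-2Lx²+x³)/(24EI) = -20·(9/2)·(6³-2·6·(9/2)²+(9/2)³)/(24·10000) = -1539/64000 m
Load 4 — point force P=16 kN at a=4 m (b=L-a=2):
  y_4 = -Pa(L-x)(2Lx-a²-x²)/(6LEI)  [x>a] = -16·4·(6-(9/2))·(2·6·(9/2)-4²-(9/2)²)/(6·6·10000) = -71/15000 m
Superposition: y = Σ y_i = -647801/15000000 m ≈ -0.043187 m

y(9/2) = -647801/15000000 m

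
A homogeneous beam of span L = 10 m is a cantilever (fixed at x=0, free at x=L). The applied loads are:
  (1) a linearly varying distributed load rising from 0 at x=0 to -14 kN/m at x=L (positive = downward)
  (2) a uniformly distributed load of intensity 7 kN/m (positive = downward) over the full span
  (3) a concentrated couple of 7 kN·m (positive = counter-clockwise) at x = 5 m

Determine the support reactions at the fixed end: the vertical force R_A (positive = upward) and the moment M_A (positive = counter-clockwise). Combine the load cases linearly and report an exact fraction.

R_A = 0 kN, M_A = -371/3 kN·m

Load 1 — triangular load w₀=-14 kN/m (0→w₀ over full span):
  R_A = w₀L/2 = (-14)·10/2 = -70 kN
  M_A = w₀L²/3 = (-14)·10²/3 = -1400/3 kN·m
Load 2 — uniform load w=7 kN/m over full span:
  R_A = wL = 7·10 = 70 kN
  M_A = wL²/2 = 7·10²/2 = 350 kN·m
Load 3 — applied couple M₀=7 kN·m at a=5 m (b=L-a=5):
  R_A = 0 kN
  M_A = -M₀ = -7 kN·m
Superposition: R_A = 0 kN, M_A = -371/3 kN·m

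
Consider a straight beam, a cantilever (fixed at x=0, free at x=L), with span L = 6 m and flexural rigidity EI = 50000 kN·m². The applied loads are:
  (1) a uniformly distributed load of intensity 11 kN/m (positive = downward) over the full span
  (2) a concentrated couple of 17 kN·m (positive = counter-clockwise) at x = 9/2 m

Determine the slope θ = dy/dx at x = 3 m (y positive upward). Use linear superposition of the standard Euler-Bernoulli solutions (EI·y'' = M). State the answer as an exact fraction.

Load 1 — uniform load w=11 kN/m over full span:
  θ_1 = -wx(x²-3Lx+3L²)/(6EI) = -11·3·(3²-3·6·3+3·6²)/(6·50000) = -693/100000 rad
Load 2 — applied couple M₀=17 kN·m at a=9/2 m (b=L-a=3/2):
  θ_2 = M₀x/EI  [x≤a] = 17·3/50000 = 51/50000 rad
Superposition: θ = Σ θ_i = -591/100000 rad ≈ -0.005910 rad

θ(3) = -591/100000 rad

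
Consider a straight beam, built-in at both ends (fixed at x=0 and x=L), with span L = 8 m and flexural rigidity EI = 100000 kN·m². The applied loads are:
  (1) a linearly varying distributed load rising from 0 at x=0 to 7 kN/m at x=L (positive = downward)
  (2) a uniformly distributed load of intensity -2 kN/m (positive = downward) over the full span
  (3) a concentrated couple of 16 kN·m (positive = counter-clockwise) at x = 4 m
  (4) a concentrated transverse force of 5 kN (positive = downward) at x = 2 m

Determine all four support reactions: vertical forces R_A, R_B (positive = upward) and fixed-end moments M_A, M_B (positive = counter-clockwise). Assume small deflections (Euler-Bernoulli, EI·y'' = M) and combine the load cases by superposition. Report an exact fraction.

Load 1 — triangular load w₀=7 kN/m (0→w₀ over full span):
  R_A = 3w₀L/20 = 3·7·8/20 = 42/5 kN
  M_A = w₀L²/30 = 7·8²/30 = 224/15 kN·m
  R_B = 7w₀L/20 = 7·7·8/20 = 98/5 kN
  M_B = -w₀L²/20 = -7·8²/20 = -112/5 kN·m
Load 2 — uniform load w=-2 kN/m over full span:
  R_A = wL/2 = (-2)·8/2 = -8 kN
  M_A = wL²/12 = (-2)·8²/12 = -32/3 kN·m
  R_B = wL/2 = (-2)·8/2 = -8 kN
  M_B = -wL²/12 = -(-2)·8²/12 = 32/3 kN·m
Load 3 — applied couple M₀=16 kN·m at a=4 m (b=L-a=4):
  R_A = 6M₀ab/L³ = 6·16·4·4/8³ = 3 kN
  M_A = M₀b(2a-b)/L² = 16·4·(2·4-4)/8² = 4 kN·m
  R_B = -6M₀ab/L³ = -6·16·4·4/8³ = -3 kN
  M_B = M₀a(2b-a)/L² = 16·4·(2·4-4)/8² = 4 kN·m
Load 4 — point force P=5 kN at a=2 m (b=L-a=6):
  R_A = Pb²(3a+b)/L³ = 5·6²·(3·2+6)/8³ = 135/32 kN
  M_A = Pab²/L² = 5·2·6²/8² = 45/8 kN·m
  R_B = Pa²(a+3b)/L³ = 5·2²·(2+3·6)/8³ = 25/32 kN
  M_B = -Pa²b/L² = -5·2²·6/8² = -15/8 kN·m
Superposition: R_A = 1219/160 kN, M_A = 1667/120 kN·m, R_B = 1501/160 kN, M_B = -1153/120 kN·m

R_A = 1219/160 kN, M_A = 1667/120 kN·m, R_B = 1501/160 kN, M_B = -1153/120 kN·m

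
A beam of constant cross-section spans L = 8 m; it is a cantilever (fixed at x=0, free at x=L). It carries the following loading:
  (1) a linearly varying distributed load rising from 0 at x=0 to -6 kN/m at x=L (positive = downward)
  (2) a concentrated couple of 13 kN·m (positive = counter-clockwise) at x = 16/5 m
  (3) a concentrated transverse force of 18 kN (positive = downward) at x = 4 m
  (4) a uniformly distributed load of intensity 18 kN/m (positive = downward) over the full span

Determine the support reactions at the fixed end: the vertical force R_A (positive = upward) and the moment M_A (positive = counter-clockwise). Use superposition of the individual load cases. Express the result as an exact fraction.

R_A = 138 kN, M_A = 507 kN·m

Load 1 — triangular load w₀=-6 kN/m (0→w₀ over full span):
  R_A = w₀L/2 = (-6)·8/2 = -24 kN
  M_A = w₀L²/3 = (-6)·8²/3 = -128 kN·m
Load 2 — applied couple M₀=13 kN·m at a=16/5 m (b=L-a=24/5):
  R_A = 0 kN
  M_A = -M₀ = -13 kN·m
Load 3 — point force P=18 kN at a=4 m (b=L-a=4):
  R_A = P = 18 kN
  M_A = Pa = 18·4 = 72 kN·m
Load 4 — uniform load w=18 kN/m over full span:
  R_A = wL = 18·8 = 144 kN
  M_A = wL²/2 = 18·8²/2 = 576 kN·m
Superposition: R_A = 138 kN, M_A = 507 kN·m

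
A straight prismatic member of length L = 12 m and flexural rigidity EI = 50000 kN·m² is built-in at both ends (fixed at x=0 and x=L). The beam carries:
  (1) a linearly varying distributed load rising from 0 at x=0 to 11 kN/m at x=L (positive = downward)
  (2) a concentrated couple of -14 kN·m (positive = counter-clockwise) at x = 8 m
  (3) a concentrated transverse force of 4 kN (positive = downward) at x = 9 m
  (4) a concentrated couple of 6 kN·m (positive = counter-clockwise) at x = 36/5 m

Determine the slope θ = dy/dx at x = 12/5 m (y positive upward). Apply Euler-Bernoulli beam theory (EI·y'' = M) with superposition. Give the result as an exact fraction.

θ(12/5) = -21993/15625000 rad

Load 1 — triangular load w₀=11 kN/m (0→w₀ over full span):
  θ_1 = -w₀(2x(L-x)(L-2x)(x+2L)+x²(L-x)²)/(120LEI) = -11·(2·(12/5)·(12-(12/5))·(12-2·(12/5))·((12/5)+2·12)+(12/5)²·(12-(12/5))²)/(120·12·50000) = -2772/1953125 rad
Load 2 — applied couple M₀=-14 kN·m at a=8 m (b=L-a=4):
  θ_2 = (R_Ax²/2 - M_Ax)/EI  [x≤a] with R_A=-14/9, M_A=-14/3 = ((-14/9)·(12/5)²/2 - (-14/3)·(12/5))/50000 = 21/156250 rad
Load 3 — point force P=4 kN at a=9 m (b=L-a=3):
  θ_3 = -Pb²x(2aL-(3a+b)x)/(2L³EI)  [x≤a] = -4·3²·(12/5)·(2·9·12-(3·9+3)·(12/5))/(2·12³·50000) = -9/125000 rad
Load 4 — applied couple M₀=6 kN·m at a=36/5 m (b=L-a=24/5):
  θ_4 = (R_Ax²/2 - M_Ax)/EI  [x≤a] with R_A=18/25, M_A=48/25 = ((18/25)·(12/5)²/2 - (48/25)·(12/5))/50000 = -99/1953125 rad
Superposition: θ = Σ θ_i = -21993/15625000 rad ≈ -0.001408 rad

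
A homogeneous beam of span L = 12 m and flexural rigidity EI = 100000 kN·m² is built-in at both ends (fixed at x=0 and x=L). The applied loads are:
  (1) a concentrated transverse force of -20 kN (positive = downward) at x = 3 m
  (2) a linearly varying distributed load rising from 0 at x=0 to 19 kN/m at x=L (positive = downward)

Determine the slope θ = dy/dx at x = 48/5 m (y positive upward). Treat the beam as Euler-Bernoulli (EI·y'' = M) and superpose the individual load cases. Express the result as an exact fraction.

θ(48/5) = 38151/31250000 rad

Load 1 — point force P=-20 kN at a=3 m (b=L-a=9):
  θ_1 = Pa²(L-x)(2bL-(3b+a)(L-x))/(2L³EI)  [x>a] = (-20)·3²·(12-(48/5))·(2·9·12-(3·9+3)·(12-(48/5)))/(2·12³·100000) = -9/50000 rad
Load 2 — triangular load w₀=19 kN/m (0→w₀ over full span):
  θ_2 = -w₀(2x(L-x)(L-2x)(x+2L)+x²(L-x)²)/(120LEI) = -19·(2·(48/5)·(12-(48/5))·(12-2·(48/5))·((48/5)+2·12)+(48/5)²·(12-(48/5))²)/(120·12·100000) = 2736/1953125 rad
Superposition: θ = Σ θ_i = 38151/31250000 rad ≈ 0.001221 rad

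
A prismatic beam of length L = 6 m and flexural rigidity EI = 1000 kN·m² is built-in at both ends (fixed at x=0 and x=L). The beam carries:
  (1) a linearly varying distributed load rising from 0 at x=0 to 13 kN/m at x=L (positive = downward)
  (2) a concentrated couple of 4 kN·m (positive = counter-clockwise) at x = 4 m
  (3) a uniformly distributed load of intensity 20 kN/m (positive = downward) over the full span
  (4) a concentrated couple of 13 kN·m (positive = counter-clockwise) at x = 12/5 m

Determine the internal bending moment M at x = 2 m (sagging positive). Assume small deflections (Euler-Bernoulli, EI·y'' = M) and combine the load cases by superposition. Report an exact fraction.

Load 1 — triangular load w₀=13 kN/m (0→w₀ over full span):
  M_1 = 3w₀Lx/20 - w₀L²/30 - w₀x³/(6L) = 3·13·6·2/20 - 13·6²/30 - 13·2³/(6·6) = 221/45 kN·m
Load 2 — applied couple M₀=4 kN·m at a=4 m (b=L-a=2):
  M_2 = R_Ax - M_A  [x≤a] with R_A=8/9, M_A=4/3 = (8/9)·2 - (4/3) = 4/9 kN·m
Load 3 — uniform load w=20 kN/m over full span:
  M_3 = wLx/2 - wL²/12 - wx²/2 = 20·6·2/2 - 20·6²/12 - 20·2²/2 = 20 kN·m
Load 4 — applied couple M₀=13 kN·m at a=12/5 m (b=L-a=18/5):
  M_4 = R_Ax - M_A  [x≤a] with R_A=78/25, M_A=39/25 = (78/25)·2 - (39/25) = 117/25 kN·m
Superposition: M = Σ M_i = 6758/225 kN·m ≈ 30.035556 kN·m

M(2) = 6758/225 kN·m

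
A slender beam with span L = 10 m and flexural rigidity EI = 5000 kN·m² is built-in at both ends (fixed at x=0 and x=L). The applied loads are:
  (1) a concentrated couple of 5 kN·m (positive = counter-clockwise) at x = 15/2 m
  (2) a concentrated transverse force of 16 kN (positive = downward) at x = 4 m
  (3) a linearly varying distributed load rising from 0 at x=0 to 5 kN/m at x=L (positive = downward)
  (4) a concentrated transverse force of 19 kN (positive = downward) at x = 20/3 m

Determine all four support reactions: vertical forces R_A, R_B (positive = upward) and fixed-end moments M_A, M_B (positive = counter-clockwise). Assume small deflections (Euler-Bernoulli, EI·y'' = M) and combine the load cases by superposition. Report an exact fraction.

Load 1 — applied couple M₀=5 kN·m at a=15/2 m (b=L-a=5/2):
  R_A = 6M₀ab/L³ = 6·5·(15/2)·(5/2)/10³ = 9/16 kN
  M_A = M₀b(2a-b)/L² = 5·(5/2)·(2·(15/2)-(5/2))/10² = 25/16 kN·m
  R_B = -6M₀ab/L³ = -6·5·(15/2)·(5/2)/10³ = -9/16 kN
  M_B = M₀a(2b-a)/L² = 5·(15/2)·(2·(5/2)-(15/2))/10² = -15/16 kN·m
Load 2 — point force P=16 kN at a=4 m (b=L-a=6):
  R_A = Pb²(3a+b)/L³ = 16·6²·(3·4+6)/10³ = 1296/125 kN
  M_A = Pab²/L² = 16·4·6²/10² = 576/25 kN·m
  R_B = Pa²(a+3b)/L³ = 16·4²·(4+3·6)/10³ = 704/125 kN
  M_B = -Pa²b/L² = -16·4²·6/10² = -384/25 kN·m
Load 3 — triangular load w₀=5 kN/m (0→w₀ over full span):
  R_A = 3w₀L/20 = 3·5·10/20 = 15/2 kN
  M_A = w₀L²/30 = 5·10²/30 = 50/3 kN·m
  R_B = 7w₀L/20 = 7·5·10/20 = 35/2 kN
  M_B = -w₀L²/20 = -5·10²/20 = -25 kN·m
Load 4 — point force P=19 kN at a=20/3 m (b=L-a=10/3):
  R_A = Pb²(3a+b)/L³ = 19·(10/3)²·(3·(20/3)+(10/3))/10³ = 133/27 kN
  M_A = Pab²/L² = 19·(20/3)·(10/3)²/10² = 380/27 kN·m
  R_B = Pa²(a+3b)/L³ = 19·(20/3)²·((20/3)+3·(10/3))/10³ = 380/27 kN
  M_B = -Pa²b/L² = -19·(20/3)²·(10/3)/10² = -760/27 kN·m
Superposition: R_A = 1261247/54000 kN, M_A = 597707/10800 kN·m, R_B = 1978753/54000 kN, M_B = -750013/10800 kN·m

R_A = 1261247/54000 kN, M_A = 597707/10800 kN·m, R_B = 1978753/54000 kN, M_B = -750013/10800 kN·m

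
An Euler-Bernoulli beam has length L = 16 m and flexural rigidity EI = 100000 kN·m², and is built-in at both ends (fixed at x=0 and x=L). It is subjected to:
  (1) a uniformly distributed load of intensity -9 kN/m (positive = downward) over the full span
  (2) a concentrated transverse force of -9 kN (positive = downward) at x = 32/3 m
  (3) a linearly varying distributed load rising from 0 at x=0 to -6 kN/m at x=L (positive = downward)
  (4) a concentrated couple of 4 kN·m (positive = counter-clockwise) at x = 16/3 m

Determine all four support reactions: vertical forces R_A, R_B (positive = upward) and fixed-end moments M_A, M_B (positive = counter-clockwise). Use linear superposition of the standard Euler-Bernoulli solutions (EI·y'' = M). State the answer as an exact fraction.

R_A = -442/5 kN, M_A = -3808/15 kN·m, R_B = -563/5 kN, M_B = 4372/15 kN·m

Load 1 — uniform load w=-9 kN/m over full span:
  R_A = wL/2 = (-9)·16/2 = -72 kN
  M_A = wL²/12 = (-9)·16²/12 = -192 kN·m
  R_B = wL/2 = (-9)·16/2 = -72 kN
  M_B = -wL²/12 = -(-9)·16²/12 = 192 kN·m
Load 2 — point force P=-9 kN at a=32/3 m (b=L-a=16/3):
  R_A = Pb²(3a+b)/L³ = (-9)·(16/3)²·(3·(32/3)+(16/3))/16³ = -7/3 kN
  M_A = Pab²/L² = (-9)·(32/3)·(16/3)²/16² = -32/3 kN·m
  R_B = Pa²(a+3b)/L³ = (-9)·(32/3)²·((32/3)+3·(16/3))/16³ = -20/3 kN
  M_B = -Pa²b/L² = -(-9)·(32/3)²·(16/3)/16² = 64/3 kN·m
Load 3 — triangular load w₀=-6 kN/m (0→w₀ over full span):
  R_A = 3w₀L/20 = 3·(-6)·16/20 = -72/5 kN
  M_A = w₀L²/30 = (-6)·16²/30 = -256/5 kN·m
  R_B = 7w₀L/20 = 7·(-6)·16/20 = -168/5 kN
  M_B = -w₀L²/20 = -(-6)·16²/20 = 384/5 kN·m
Load 4 — applied couple M₀=4 kN·m at a=16/3 m (b=L-a=32/3):
  R_A = 6M₀ab/L³ = 6·4·(16/3)·(32/3)/16³ = 1/3 kN
  M_A = M₀b(2a-b)/L² = 4·(32/3)·(2·(16/3)-(32/3))/16² = 0 kN·m
  R_B = -6M₀ab/L³ = -6·4·(16/3)·(32/3)/16³ = -1/3 kN
  M_B = M₀a(2b-a)/L² = 4·(16/3)·(2·(32/3)-(16/3))/16² = 4/3 kN·m
Superposition: R_A = -442/5 kN, M_A = -3808/15 kN·m, R_B = -563/5 kN, M_B = 4372/15 kN·m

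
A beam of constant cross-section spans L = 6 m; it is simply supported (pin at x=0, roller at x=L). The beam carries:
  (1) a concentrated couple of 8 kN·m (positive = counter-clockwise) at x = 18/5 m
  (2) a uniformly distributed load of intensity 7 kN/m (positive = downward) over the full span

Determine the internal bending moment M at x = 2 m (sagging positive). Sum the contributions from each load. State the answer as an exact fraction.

M(2) = 92/3 kN·m

Load 1 — applied couple M₀=8 kN·m at a=18/5 m (b=L-a=12/5):
  M_1 = M₀x/L  [x≤a] = 8·2/6 = 8/3 kN·m
Load 2 — uniform load w=7 kN/m over full span:
  M_2 = wx(L-x)/2 = 7·2·(6-2)/2 = 28 kN·m
Superposition: M = Σ M_i = 92/3 kN·m ≈ 30.666667 kN·m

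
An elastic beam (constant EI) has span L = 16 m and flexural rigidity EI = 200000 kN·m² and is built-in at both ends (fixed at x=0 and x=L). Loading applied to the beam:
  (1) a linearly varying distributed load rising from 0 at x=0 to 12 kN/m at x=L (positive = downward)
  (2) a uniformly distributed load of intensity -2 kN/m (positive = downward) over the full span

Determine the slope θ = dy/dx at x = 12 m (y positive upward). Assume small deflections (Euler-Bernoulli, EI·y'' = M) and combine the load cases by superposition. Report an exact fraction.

θ(12) = 83/125000 rad

Load 1 — triangular load w₀=12 kN/m (0→w₀ over full span):
  θ_1 = -w₀(2x(L-x)(L-2x)(x+2L)+x²(L-x)²)/(120LEI) = -12·(2·12·(16-12)·(16-2·12)·(12+2·16)+12²·(16-12)²)/(120·16·200000) = 123/125000 rad
Load 2 — uniform load w=-2 kN/m over full span:
  θ_2 = -wx(L-x)(L-2x)/(12EI) = -(-2)·12·(16-12)·(16-2·12)/(12·200000) = -1/3125 rad
Superposition: θ = Σ θ_i = 83/125000 rad ≈ 0.000664 rad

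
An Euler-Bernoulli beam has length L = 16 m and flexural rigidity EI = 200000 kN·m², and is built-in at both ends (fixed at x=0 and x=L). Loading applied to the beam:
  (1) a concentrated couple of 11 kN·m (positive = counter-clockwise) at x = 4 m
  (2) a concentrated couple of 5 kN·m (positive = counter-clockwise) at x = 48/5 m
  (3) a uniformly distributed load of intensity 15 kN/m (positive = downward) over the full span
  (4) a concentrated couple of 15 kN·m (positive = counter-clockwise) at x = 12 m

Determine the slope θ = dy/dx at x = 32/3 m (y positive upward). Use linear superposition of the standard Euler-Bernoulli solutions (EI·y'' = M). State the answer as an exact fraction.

θ(32/3) = 6499/3375000 rad

Load 1 — applied couple M₀=11 kN·m at a=4 m (b=L-a=12):
  θ_1 = (R_Ax²/2 - M_Ax - M₀(x-a))/EI  [x>a] with R_A=99/128, M_A=-33/16 = ((99/128)·(32/3)²/2 - (-33/16)·(32/3) - 11·((32/3)-4))/200000 = -11/300000 rad
Load 2 — applied couple M₀=5 kN·m at a=48/5 m (b=L-a=32/5):
  θ_2 = (R_Ax²/2 - M_Ax - M₀(x-a))/EI  [x>a] with R_A=9/20, M_A=8/5 = ((9/20)·(32/3)²/2 - (8/5)·(32/3) - 5·((32/3)-(48/5)))/200000 = 1/62500 rad
Load 3 — uniform load w=15 kN/m over full span:
  θ_3 = -wx(L-x)(L-2x)/(12EI) = -15·(32/3)·(16-(32/3))·(16-2·(32/3))/(12·200000) = 32/16875 rad
Load 4 — applied couple M₀=15 kN·m at a=12 m (b=L-a=4):
  θ_4 = (R_Ax²/2 - M_Ax)/EI  [x≤a] with R_A=135/128, M_A=75/16 = ((135/128)·(32/3)²/2 - (75/16)·(32/3))/200000 = 1/20000 rad
Superposition: θ = Σ θ_i = 6499/3375000 rad ≈ 0.001926 rad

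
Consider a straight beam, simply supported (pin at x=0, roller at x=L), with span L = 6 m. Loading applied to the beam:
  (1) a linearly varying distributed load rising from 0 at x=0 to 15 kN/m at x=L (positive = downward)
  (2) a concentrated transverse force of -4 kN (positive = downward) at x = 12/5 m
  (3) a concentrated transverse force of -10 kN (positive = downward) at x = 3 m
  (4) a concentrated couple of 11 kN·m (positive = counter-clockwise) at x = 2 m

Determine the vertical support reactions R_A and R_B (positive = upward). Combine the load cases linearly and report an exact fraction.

Load 1 — triangular load w₀=15 kN/m (0→w₀ over full span):
  R_A = w₀L/6 = 15·6/6 = 15 kN
  R_B = w₀L/3 = 15·6/3 = 30 kN
Load 2 — point force P=-4 kN at a=12/5 m (b=L-a=18/5):
  R_A = Pb/L = (-4)·(18/5)/6 = -12/5 kN
  R_B = Pa/L = (-4)·(12/5)/6 = -8/5 kN
Load 3 — point force P=-10 kN at a=3 m (b=L-a=3):
  R_A = Pb/L = (-10)·3/6 = -5 kN
  R_B = Pa/L = (-10)·3/6 = -5 kN
Load 4 — applied couple M₀=11 kN·m at a=2 m (b=L-a=4):
  R_A = M₀/L = 11/6 kN
  R_B = -M₀/L = -11/6 kN
Superposition: R_A = 283/30 kN, R_B = 647/30 kN

R_A = 283/30 kN, R_B = 647/30 kN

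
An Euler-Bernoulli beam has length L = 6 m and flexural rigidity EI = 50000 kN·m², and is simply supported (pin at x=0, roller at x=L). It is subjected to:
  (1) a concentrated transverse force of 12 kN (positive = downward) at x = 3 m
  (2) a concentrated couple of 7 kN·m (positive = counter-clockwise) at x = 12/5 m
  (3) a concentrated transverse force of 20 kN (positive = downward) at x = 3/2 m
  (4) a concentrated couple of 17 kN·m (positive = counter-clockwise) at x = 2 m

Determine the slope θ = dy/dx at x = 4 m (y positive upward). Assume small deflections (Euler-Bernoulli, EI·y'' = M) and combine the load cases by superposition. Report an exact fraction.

θ(4) = 15691/30000000 rad

Load 1 — point force P=12 kN at a=3 m (b=L-a=3):
  θ_1 = -Pa(2L²-6Lx+3x²+a²)/(6LEI)  [x>a] = -12·3·(2·6²-6·6·4+3·4²+3²)/(6·6·50000) = 3/10000 rad
Load 2 — applied couple M₀=7 kN·m at a=12/5 m (b=L-a=18/5):
  θ_2 = (M₀x²/(2L)-M₀(x-a)+C₁)/EI  [x>a] with C₁=M₀(3b²-L²)/(6L)=14/25 = (7·4²/(2·6)-7·(4-(12/5))+(14/25))/50000 = -49/1875000 rad
Load 3 — point force P=20 kN at a=3/2 m (b=L-a=9/2):
  θ_3 = -Pa(2L²-6Lx+3x²+a²)/(6LEI)  [x>a] = -20·(3/2)·(2·6²-6·6·4+3·4²+(3/2)²)/(6·6·50000) = 29/80000 rad
Load 4 — applied couple M₀=17 kN·m at a=2 m (b=L-a=4):
  θ_4 = (M₀x²/(2L)-M₀(x-a)+C₁)/EI  [x>a] with C₁=M₀(3b²-L²)/(6L)=17/3 = (17·4²/(2·6)-17·(4-2)+(17/3))/50000 = -17/150000 rad
Superposition: θ = Σ θ_i = 15691/30000000 rad ≈ 0.000523 rad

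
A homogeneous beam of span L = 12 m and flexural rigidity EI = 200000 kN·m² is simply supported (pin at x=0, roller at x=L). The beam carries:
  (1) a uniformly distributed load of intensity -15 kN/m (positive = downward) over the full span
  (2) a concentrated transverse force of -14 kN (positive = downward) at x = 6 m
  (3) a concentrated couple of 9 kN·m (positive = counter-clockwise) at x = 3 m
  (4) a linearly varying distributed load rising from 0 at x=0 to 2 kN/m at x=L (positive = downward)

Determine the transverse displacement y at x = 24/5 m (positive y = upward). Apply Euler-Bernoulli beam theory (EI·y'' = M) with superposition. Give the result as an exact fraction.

y(24/5) = 129342033/6250000000 m

Load 1 — uniform load w=-15 kN/m over full span:
  y_1 = -wx(L³-2Lx²+x³)/(24EI) = -(-15)·(24/5)·(12³-2·12·(24/5)²+(24/5)³)/(24·200000) = 7533/390625 m
Load 2 — point force P=-14 kN at a=6 m (b=L-a=6):
  y_2 = -Pbx(L²-b²-x²)/(6LEI)  [x≤a] = -(-14)·6·(24/5)·(12²-6²-(24/5)²)/(6·12·200000) = 3717/1562500 m
Load 3 — applied couple M₀=9 kN·m at a=3 m (b=L-a=9):
  y_3 = (M₀x³/(6L)-M₀(x-a)²/2+C₁x)/EI  [x>a] with C₁=M₀(3b²-L²)/(6L)=99/8 = (9·(24/5)³/(6·12)-9·((24/5)-3)²/2+(99/8)·(24/5))/200000 = 14661/50000000 m
Load 4 — triangular load w₀=2 kN/m (0→w₀ over full span):
  y_4 = -w₀x(7L⁴-10L²x²+3x⁴)/(360LEI) = -2·(24/5)·(7·12⁴-10·12²·(24/5)²+3·(24/5)⁴)/(360·12·200000) = -61614/48828125 m
Superposition: y = Σ y_i = 129342033/6250000000 m ≈ 0.020695 m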